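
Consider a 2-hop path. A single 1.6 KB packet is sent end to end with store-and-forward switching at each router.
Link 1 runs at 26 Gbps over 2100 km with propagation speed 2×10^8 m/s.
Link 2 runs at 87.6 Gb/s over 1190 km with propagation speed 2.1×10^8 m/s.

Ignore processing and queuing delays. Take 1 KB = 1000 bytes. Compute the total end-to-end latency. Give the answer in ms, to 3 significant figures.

16.2 ms

L = 12800 bits.
Transmission delays (L/R per hop): 0.000492308, 0.000146119 ms; sum = 0.000638426 ms.
Propagation delays (d/s per hop): 10.5, 5.66667 ms; sum = 16.1667 ms.
End-to-end = 16.2 ms.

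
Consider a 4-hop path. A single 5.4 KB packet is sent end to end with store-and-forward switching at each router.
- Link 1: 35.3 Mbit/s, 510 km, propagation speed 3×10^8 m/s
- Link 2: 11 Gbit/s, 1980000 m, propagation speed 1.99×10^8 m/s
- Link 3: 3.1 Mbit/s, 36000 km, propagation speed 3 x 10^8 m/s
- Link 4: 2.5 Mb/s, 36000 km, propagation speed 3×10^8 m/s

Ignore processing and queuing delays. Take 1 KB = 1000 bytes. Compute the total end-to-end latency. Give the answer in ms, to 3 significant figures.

284 ms

L = 43200 bits.
Transmission delays (L/R per hop): 1.2238, 0.00392727, 13.9355, 17.28 ms; sum = 32.4432 ms.
Propagation delays (d/s per hop): 1.7, 9.94975, 120, 120 ms; sum = 251.65 ms.
End-to-end = 284 ms.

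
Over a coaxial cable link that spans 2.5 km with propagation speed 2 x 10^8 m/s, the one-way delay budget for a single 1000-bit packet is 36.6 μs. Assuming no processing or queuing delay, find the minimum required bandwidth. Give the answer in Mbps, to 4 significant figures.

41.49 Mbps

Propagation delay = 2500 / 200000000 = 12.5 μs.
Transmission budget = 36.6 − 12.5 = 24.1 μs.
R ≥ L / t_tx = 1000 bits / 2.41e-05 s = 41.49 Mbps.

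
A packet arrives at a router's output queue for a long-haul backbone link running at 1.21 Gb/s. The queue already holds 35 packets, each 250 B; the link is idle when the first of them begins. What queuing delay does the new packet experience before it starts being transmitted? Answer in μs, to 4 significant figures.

57.85 μs

Each queued packet: L/R = 2000/1210000000 = 1.65289 μs.
35 queued → 57.8512 μs.
Queuing delay = 57.85 μs.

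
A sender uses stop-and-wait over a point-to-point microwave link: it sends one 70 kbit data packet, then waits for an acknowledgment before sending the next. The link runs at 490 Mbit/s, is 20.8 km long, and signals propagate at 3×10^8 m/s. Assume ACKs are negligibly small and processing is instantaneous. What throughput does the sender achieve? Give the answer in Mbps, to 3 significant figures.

249 Mbps

t_tx = L/R = 70000/490000000 = 0.000142857 s.
t_prop = 20800/300000000 = 6.93333e-05 s; RTT = 0.000138667 s.
Cycle = t_tx + RTT = 0.000281524 s.
Throughput = L / cycle = 70000 / 0.000281524 = 249 Mbps.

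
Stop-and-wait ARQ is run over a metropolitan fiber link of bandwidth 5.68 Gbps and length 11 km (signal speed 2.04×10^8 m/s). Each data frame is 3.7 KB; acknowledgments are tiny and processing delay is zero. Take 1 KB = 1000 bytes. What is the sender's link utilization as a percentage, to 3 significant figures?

t_tx = L/R = 29600/5680000000 = 5.21127e-06 s.
t_prop = 11000/204000000 = 5.39216e-05 s; RTT = 0.000107843 s.
Cycle = t_tx + RTT = 0.000113054 s.
Utilization = t_tx / cycle = 5.21127e-06/0.000113054 = 4.61 %.

4.61 %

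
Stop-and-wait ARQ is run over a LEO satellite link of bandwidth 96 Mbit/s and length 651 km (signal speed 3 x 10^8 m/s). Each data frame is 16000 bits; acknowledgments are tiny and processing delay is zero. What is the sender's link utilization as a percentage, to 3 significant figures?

t_tx = L/R = 16000/96000000 = 0.000166667 s.
t_prop = 651000/300000000 = 0.00217 s; RTT = 0.00434 s.
Cycle = t_tx + RTT = 0.00450667 s.
Utilization = t_tx / cycle = 0.000166667/0.00450667 = 3.70 %.

3.70 %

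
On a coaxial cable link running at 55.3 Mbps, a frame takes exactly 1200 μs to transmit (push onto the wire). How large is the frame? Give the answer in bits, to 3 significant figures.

L = R × t_tx = 55300000 b/s × 0.0012 s = 66360 bits.

66400 bits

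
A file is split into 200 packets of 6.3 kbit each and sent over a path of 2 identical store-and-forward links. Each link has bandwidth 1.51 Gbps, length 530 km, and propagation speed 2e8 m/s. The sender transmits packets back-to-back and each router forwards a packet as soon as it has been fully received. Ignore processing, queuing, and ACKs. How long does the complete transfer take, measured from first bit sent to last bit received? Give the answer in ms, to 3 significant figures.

Per-hop transmission t_tx = L/R = 6300/1510000000 = 0.00417219 ms.
Per-hop propagation t_prop = 530000/200000000 = 2.65 ms.
Pipeline fill: first packet needs 2·t_tx to clear all hops; remaining 199 packets each add one t_tx.
Total = (2+200-1)·t_tx + 2·t_prop = 201·0.00417219 + 2·2.65 = 6.14 ms.

6.14 ms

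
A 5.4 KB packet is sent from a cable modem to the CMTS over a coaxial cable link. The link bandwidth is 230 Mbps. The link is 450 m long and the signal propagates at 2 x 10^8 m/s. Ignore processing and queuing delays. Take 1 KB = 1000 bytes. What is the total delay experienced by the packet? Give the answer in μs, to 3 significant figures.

190 μs

L = 43200 bits.
Transmission delay = L/R = 43200 / 230000000 = 187.826 μs.
Propagation delay = d/s = 450 m / 200000000 m/s = 2.25 μs.
Total = 190 μs.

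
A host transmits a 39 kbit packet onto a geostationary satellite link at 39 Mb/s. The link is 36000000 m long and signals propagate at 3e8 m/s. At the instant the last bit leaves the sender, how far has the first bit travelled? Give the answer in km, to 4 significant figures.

300.0 km

t_tx = L/R = 39000/39000000 = 0.001 s.
Distance = s × t_tx = 300000000 × 0.001 = 300.0 km.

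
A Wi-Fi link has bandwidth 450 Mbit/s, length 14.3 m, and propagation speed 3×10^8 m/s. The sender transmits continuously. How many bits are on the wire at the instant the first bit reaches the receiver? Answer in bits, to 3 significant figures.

21.5 bits

Propagation delay = 14.3 / 300000000 = 4.76667e-08 s.
BDP = R × t_prop = 450000000 × 4.76667e-08 = 21.45 bits.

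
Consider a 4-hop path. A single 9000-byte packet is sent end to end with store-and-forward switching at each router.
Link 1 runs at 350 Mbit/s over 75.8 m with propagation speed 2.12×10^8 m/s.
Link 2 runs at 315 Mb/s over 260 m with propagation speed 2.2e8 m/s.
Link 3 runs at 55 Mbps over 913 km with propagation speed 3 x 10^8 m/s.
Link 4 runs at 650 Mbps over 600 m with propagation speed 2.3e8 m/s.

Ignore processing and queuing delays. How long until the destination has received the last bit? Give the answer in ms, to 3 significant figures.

L = 9000 × 8 = 72000 bits.
Transmission delays (L/R per hop): 0.205714, 0.228571, 1.30909, 0.110769 ms; sum = 1.85415 ms.
Propagation delays (d/s per hop): 0.000357547, 0.00118182, 3.04333, 0.0026087 ms; sum = 3.04748 ms.
End-to-end = 4.90 ms.

4.90 ms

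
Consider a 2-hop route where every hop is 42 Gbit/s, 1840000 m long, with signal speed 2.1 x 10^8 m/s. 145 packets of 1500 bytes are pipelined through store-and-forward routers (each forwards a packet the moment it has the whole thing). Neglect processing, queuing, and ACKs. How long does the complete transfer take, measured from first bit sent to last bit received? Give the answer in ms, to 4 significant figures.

Per-hop transmission t_tx = L/R = 12000/42000000000 = 0.000285714 ms.
Per-hop propagation t_prop = 1840000/210000000 = 8.7619 ms.
Pipeline fill: first packet needs 2·t_tx to clear all hops; remaining 144 packets each add one t_tx.
Total = (2+145-1)·t_tx + 2·t_prop = 146·0.000285714 + 2·8.7619 = 17.57 ms.

17.57 ms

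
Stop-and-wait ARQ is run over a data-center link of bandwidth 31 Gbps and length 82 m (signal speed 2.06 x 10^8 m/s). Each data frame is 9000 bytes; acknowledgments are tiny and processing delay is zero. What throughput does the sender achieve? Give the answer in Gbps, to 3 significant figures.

23.1 Gbps

t_tx = L/R = 72000/31000000000 = 2.32258e-06 s.
t_prop = 82/206000000 = 3.98058e-07 s; RTT = 7.96117e-07 s.
Cycle = t_tx + RTT = 3.1187e-06 s.
Throughput = L / cycle = 72000 / 3.1187e-06 = 23.1 Gbps.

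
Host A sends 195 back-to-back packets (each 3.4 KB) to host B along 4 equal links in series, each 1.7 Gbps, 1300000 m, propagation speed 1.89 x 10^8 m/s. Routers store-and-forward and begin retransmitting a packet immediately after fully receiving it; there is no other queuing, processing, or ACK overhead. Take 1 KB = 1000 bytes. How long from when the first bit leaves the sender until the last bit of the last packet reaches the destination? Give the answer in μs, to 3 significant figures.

30700 μs

Per-hop transmission t_tx = L/R = 27200/1700000000 = 16 μs.
Per-hop propagation t_prop = 1300000/189000000 = 6878.31 μs.
Pipeline fill: first packet needs 4·t_tx to clear all hops; remaining 194 packets each add one t_tx.
Total = (4+195-1)·t_tx + 4·t_prop = 198·16 + 4·6878.31 = 30700 μs.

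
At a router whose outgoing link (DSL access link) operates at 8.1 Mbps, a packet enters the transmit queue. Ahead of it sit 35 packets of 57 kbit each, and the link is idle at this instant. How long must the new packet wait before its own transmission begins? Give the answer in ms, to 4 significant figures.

246.3 ms

Each queued packet: L/R = 57000/8100000 = 7.03704 ms.
35 queued → 246.296 ms.
Queuing delay = 246.3 ms.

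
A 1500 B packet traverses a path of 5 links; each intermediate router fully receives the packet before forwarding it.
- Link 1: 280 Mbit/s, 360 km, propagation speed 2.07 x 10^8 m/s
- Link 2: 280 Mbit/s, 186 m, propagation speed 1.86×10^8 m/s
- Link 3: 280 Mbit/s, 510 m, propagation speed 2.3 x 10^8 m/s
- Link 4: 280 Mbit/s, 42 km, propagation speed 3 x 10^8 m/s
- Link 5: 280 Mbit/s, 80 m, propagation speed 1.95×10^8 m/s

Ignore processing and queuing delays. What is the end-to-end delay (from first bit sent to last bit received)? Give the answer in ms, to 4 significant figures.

2.097 ms

L = 1500 × 8 = 12000 bits.
Transmission delay per hop = L/R = 12000/280000000 = 0.0428571 ms; 5 hops → 0.214286 ms.
Propagation delays (d/s per hop): 1.73913, 0.001, 0.00221739, 0.14, 0.000410256 ms; sum = 1.88276 ms.
End-to-end = 2.097 ms.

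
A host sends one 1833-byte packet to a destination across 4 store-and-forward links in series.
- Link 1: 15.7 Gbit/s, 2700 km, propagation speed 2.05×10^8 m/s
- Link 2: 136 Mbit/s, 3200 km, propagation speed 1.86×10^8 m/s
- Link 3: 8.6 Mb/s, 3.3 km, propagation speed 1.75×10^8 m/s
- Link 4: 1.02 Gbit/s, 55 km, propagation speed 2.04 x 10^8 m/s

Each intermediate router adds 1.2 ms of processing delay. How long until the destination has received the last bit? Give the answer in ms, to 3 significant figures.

36.1 ms

L = 1833 × 8 = 14664 bits.
Transmission delays (L/R per hop): 0.000934013, 0.107824, 1.70512, 0.0143765 ms; sum = 1.82825 ms.
Propagation delays (d/s per hop): 13.1707, 17.2043, 0.0188571, 0.269608 ms; sum = 30.6635 ms.
Processing at 3 router(s): 3 × 1.2 ms = 3.6 ms.
End-to-end = 36.1 ms.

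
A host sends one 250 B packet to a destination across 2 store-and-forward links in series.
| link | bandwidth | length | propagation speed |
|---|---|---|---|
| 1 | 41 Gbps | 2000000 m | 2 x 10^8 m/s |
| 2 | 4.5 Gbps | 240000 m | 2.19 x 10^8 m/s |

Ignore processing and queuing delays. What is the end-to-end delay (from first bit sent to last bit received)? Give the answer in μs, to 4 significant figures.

11100 μs

L = 250 × 8 = 2000 bits.
Transmission delays (L/R per hop): 0.0487805, 0.444444 μs; sum = 0.493225 μs.
Propagation delays (d/s per hop): 10000, 1095.89 μs; sum = 11095.9 μs.
End-to-end = 11100 μs.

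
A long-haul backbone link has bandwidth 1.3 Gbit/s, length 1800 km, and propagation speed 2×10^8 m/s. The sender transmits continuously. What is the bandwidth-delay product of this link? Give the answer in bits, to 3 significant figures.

Propagation delay = 1800000 / 200000000 = 0.009 s.
BDP = R × t_prop = 1300000000 × 0.009 = 11700000 bits.

11700000 bits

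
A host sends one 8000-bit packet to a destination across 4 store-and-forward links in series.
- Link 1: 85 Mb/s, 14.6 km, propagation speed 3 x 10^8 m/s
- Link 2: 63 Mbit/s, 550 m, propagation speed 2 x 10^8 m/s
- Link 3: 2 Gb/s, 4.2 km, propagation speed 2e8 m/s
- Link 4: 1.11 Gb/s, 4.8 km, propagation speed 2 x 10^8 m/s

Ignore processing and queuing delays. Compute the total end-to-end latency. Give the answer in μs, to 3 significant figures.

329 μs

Transmission delays (L/R per hop): 94.1176, 126.984, 4, 7.20721 μs; sum = 232.309 μs.
Propagation delays (d/s per hop): 48.6667, 2.75, 21, 24 μs; sum = 96.4167 μs.
End-to-end = 329 μs.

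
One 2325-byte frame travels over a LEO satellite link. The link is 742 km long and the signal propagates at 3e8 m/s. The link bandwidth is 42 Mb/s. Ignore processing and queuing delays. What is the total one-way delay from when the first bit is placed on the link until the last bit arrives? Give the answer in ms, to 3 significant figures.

L = 2325 × 8 = 18600 bits.
Transmission delay = L/R = 18600 / 42000000 = 0.442857 ms.
Propagation delay = d/s = 742000 m / 300000000 m/s = 2.47333 ms.
Total = 2.92 ms.

2.92 ms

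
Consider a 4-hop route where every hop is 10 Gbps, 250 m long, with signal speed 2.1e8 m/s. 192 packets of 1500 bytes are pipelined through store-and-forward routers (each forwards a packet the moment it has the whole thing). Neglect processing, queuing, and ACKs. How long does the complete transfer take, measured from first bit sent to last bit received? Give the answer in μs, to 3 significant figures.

Per-hop transmission t_tx = L/R = 12000/10000000000 = 1.2 μs.
Per-hop propagation t_prop = 250/210000000 = 1.19048 μs.
Pipeline fill: first packet needs 4·t_tx to clear all hops; remaining 191 packets each add one t_tx.
Total = (4+192-1)·t_tx + 4·t_prop = 195·1.2 + 4·1.19048 = 239 μs.

239 μs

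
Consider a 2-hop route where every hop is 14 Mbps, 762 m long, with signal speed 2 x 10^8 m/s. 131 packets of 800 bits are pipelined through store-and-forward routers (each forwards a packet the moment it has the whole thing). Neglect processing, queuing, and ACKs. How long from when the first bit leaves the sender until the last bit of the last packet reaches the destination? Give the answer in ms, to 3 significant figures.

7.55 ms

Per-hop transmission t_tx = L/R = 800/14000000 = 0.0571429 ms.
Per-hop propagation t_prop = 762/200000000 = 0.00381 ms.
Pipeline fill: first packet needs 2·t_tx to clear all hops; remaining 130 packets each add one t_tx.
Total = (2+131-1)·t_tx + 2·t_prop = 132·0.0571429 + 2·0.00381 = 7.55 ms.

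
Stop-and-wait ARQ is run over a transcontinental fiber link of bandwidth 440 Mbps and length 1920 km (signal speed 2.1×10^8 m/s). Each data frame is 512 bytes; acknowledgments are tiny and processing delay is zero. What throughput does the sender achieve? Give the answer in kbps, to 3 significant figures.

t_tx = L/R = 4096/440000000 = 9.30909e-06 s.
t_prop = 1920000/210000000 = 0.00914286 s; RTT = 0.0182857 s.
Cycle = t_tx + RTT = 0.018295 s.
Throughput = L / cycle = 4096 / 0.018295 = 224 kbps.

224 kbps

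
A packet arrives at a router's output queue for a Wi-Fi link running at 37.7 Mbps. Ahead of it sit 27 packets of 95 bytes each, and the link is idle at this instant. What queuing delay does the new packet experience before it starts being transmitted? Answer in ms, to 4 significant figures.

0.5443 ms

Each queued packet: L/R = 760/37700000 = 0.0201592 ms.
27 queued → 0.544297 ms.
Queuing delay = 0.5443 ms.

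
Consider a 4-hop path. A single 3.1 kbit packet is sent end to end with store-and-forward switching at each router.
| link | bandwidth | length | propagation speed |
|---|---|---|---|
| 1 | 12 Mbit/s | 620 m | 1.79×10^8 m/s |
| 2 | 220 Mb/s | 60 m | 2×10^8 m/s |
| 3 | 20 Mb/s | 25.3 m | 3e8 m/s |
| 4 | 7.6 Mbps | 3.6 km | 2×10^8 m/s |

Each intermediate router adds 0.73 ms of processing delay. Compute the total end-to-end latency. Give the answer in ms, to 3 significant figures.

L = 3100 bits.
Transmission delays (L/R per hop): 0.258333, 0.0140909, 0.155, 0.407895 ms; sum = 0.835319 ms.
Propagation delays (d/s per hop): 0.00346369, 0.0003, 8.43333e-05, 0.018 ms; sum = 0.021848 ms.
Processing at 3 router(s): 3 × 0.73 ms = 2.19 ms.
End-to-end = 3.05 ms.

3.05 ms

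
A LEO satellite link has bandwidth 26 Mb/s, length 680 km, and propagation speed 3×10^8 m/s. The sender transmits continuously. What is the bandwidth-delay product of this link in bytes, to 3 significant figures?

7370 bytes

Propagation delay = 680000 / 300000000 = 0.00226667 s.
BDP = R × t_prop = 26000000 × 0.00226667 = 58933.3 bits.
In bytes: 58933.3/8 = 7370 bytes.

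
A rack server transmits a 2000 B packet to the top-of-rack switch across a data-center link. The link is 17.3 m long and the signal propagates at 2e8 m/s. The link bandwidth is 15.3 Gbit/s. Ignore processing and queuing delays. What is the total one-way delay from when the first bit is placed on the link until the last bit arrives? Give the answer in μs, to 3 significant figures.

L = 2000 × 8 = 16000 bits.
Transmission delay = L/R = 16000 / 15300000000 = 1.04575 μs.
Propagation delay = d/s = 17.3 m / 200000000 m/s = 0.0865 μs.
Total = 1.13 μs.

1.13 μs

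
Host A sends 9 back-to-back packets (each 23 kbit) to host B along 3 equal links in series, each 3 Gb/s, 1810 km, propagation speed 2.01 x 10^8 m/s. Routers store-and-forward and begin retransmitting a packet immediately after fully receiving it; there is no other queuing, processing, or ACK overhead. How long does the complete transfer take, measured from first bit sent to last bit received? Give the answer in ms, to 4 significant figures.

Per-hop transmission t_tx = L/R = 23000/3000000000 = 0.00766667 ms.
Per-hop propagation t_prop = 1810000/2.01e+08 = 9.00498 ms.
Pipeline fill: first packet needs 3·t_tx to clear all hops; remaining 8 packets each add one t_tx.
Total = (3+9-1)·t_tx + 3·t_prop = 11·0.00766667 + 3·9.00498 = 27.10 ms.

27.10 ms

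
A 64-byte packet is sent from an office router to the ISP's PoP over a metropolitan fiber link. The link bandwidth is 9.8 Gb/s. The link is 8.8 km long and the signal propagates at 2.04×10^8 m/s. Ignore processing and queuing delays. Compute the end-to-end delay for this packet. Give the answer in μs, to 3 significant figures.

L = 64 × 8 = 512 bits.
Transmission delay = L/R = 512 / 9800000000 = 0.0522449 μs.
Propagation delay = d/s = 8800 m / 204000000 m/s = 43.1373 μs.
Total = 43.2 μs.

43.2 μs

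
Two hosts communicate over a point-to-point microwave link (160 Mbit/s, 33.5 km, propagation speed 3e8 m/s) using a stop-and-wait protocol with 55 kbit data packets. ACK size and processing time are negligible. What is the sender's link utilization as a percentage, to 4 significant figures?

60.62 %

t_tx = L/R = 55000/160000000 = 0.00034375 s.
t_prop = 33500/300000000 = 0.000111667 s; RTT = 0.000223333 s.
Cycle = t_tx + RTT = 0.000567083 s.
Utilization = t_tx / cycle = 0.00034375/0.000567083 = 60.62 %.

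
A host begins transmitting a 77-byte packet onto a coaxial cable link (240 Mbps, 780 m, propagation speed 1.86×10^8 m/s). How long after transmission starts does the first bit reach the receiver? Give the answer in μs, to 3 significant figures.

First bit experiences only propagation delay: d/s = 780/186000000 = 4.19 μs.

4.19 μs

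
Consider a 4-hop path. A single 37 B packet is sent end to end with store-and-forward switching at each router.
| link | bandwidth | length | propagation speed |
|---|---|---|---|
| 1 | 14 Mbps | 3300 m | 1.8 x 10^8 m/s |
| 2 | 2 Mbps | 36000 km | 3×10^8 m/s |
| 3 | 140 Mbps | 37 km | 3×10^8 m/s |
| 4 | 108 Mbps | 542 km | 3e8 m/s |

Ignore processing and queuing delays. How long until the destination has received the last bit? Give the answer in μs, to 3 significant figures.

L = 37 × 8 = 296 bits.
Transmission delays (L/R per hop): 21.1429, 148, 2.11429, 2.74074 μs; sum = 173.998 μs.
Propagation delays (d/s per hop): 18.3333, 120000, 123.333, 1806.67 μs; sum = 121948 μs.
End-to-end = 122000 μs.

122000 μs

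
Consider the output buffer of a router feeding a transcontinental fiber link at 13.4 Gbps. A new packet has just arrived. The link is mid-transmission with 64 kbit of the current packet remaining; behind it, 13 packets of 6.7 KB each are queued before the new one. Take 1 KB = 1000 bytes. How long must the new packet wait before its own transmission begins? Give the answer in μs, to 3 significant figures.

56.8 μs

Each queued packet: L/R = 53600/13400000000 = 4 μs.
13 queued → 52 μs.
Plus remaining 64000 bits of current packet: 4.77612 μs.
Queuing delay = 56.8 μs.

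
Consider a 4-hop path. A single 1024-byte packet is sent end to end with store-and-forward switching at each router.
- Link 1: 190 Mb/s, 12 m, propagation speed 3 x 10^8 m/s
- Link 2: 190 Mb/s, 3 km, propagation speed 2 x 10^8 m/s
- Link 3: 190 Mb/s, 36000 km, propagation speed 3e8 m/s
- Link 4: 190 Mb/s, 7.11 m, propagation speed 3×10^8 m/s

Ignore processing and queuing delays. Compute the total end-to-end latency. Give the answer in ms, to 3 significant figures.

L = 1024 × 8 = 8192 bits.
Transmission delay per hop = L/R = 8192/190000000 = 0.0431158 ms; 4 hops → 0.172463 ms.
Propagation delays (d/s per hop): 4e-05, 0.015, 120, 2.37e-05 ms; sum = 120.015 ms.
End-to-end = 120 ms.

120 ms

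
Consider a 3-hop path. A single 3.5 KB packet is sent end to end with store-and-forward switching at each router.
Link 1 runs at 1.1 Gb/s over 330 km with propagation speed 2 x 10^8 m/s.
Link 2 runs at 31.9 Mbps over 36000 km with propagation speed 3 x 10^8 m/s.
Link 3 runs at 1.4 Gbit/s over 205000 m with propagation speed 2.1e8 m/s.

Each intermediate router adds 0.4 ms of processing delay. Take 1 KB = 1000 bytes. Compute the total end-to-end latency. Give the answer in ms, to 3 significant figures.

L = 28000 bits.
Transmission delays (L/R per hop): 0.0254545, 0.877743, 0.02 ms; sum = 0.923197 ms.
Propagation delays (d/s per hop): 1.65, 120, 0.97619 ms; sum = 122.626 ms.
Processing at 2 router(s): 2 × 0.4 ms = 0.8 ms.
End-to-end = 124 ms.

124 ms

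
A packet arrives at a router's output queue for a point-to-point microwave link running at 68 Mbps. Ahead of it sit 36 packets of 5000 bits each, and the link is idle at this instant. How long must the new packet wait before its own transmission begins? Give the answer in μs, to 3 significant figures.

Each queued packet: L/R = 5000/68000000 = 73.5294 μs.
36 queued → 2647.06 μs.
Queuing delay = 2650 μs.

2650 μs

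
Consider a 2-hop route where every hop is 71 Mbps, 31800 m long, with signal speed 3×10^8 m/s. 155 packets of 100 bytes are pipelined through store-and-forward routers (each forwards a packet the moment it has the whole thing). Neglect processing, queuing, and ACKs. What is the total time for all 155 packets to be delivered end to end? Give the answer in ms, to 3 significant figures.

Per-hop transmission t_tx = L/R = 800/71000000 = 0.0112676 ms.
Per-hop propagation t_prop = 31800/300000000 = 0.106 ms.
Pipeline fill: first packet needs 2·t_tx to clear all hops; remaining 154 packets each add one t_tx.
Total = (2+155-1)·t_tx + 2·t_prop = 156·0.0112676 + 2·0.106 = 1.97 ms.

1.97 ms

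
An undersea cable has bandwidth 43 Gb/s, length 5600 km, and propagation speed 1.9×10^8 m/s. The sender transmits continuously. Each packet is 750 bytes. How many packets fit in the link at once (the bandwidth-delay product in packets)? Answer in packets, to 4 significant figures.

Propagation delay = 5600000 / 190000000 = 0.0294737 s.
BDP = R × t_prop = 43000000000 × 0.0294737 = 1267370000 bits.
In packets of 6000 bits: 211200 packets.

211200 packets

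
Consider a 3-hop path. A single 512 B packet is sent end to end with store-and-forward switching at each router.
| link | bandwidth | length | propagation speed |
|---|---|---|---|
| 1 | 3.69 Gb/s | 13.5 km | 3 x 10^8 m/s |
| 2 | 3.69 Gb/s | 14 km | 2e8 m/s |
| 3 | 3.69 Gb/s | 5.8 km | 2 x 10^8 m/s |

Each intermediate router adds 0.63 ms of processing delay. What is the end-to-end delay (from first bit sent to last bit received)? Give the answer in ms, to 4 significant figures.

1.407 ms

L = 512 × 8 = 4096 bits.
Transmission delay per hop = L/R = 4096/3690000000 = 0.00111003 ms; 3 hops → 0.00333008 ms.
Propagation delays (d/s per hop): 0.045, 0.07, 0.029 ms; sum = 0.144 ms.
Processing at 2 router(s): 2 × 0.63 ms = 1.26 ms.
End-to-end = 1.407 ms.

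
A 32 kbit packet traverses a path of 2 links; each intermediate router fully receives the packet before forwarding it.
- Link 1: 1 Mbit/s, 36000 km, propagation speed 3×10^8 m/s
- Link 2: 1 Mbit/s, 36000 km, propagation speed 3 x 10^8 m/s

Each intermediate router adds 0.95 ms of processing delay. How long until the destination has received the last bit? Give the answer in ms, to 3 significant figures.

L = 32000 bits.
Transmission delay per hop = L/R = 32000/1000000 = 32 ms; 2 hops → 64 ms.
Propagation delays (d/s per hop): 120, 120 ms; sum = 240 ms.
Processing at 1 router(s): 1 × 0.95 ms = 0.95 ms.
End-to-end = 305 ms.

305 ms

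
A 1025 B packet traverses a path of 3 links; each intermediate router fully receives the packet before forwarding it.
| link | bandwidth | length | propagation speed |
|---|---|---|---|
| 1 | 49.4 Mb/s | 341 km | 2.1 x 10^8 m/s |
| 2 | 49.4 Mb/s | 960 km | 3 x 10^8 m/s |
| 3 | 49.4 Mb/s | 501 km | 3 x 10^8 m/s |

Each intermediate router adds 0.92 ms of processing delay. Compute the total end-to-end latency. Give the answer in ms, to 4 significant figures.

8.832 ms

L = 1025 × 8 = 8200 bits.
Transmission delay per hop = L/R = 8200/49400000 = 0.165992 ms; 3 hops → 0.497976 ms.
Propagation delays (d/s per hop): 1.62381, 3.2, 1.67 ms; sum = 6.49381 ms.
Processing at 2 router(s): 2 × 0.92 ms = 1.84 ms.
End-to-end = 8.832 ms.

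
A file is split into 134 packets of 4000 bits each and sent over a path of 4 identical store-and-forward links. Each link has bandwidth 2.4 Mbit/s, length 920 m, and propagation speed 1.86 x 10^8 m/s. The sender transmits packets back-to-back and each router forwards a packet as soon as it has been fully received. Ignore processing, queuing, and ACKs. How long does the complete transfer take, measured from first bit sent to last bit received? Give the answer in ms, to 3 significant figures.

228 ms

Per-hop transmission t_tx = L/R = 4000/2400000 = 1.66667 ms.
Per-hop propagation t_prop = 920/186000000 = 0.00494624 ms.
Pipeline fill: first packet needs 4·t_tx to clear all hops; remaining 133 packets each add one t_tx.
Total = (4+134-1)·t_tx + 4·t_prop = 137·1.66667 + 4·0.00494624 = 228 ms.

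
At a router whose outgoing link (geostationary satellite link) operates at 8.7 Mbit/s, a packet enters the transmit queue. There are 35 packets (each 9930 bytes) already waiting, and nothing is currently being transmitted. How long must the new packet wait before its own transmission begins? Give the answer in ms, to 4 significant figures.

Each queued packet: L/R = 79440/8700000 = 9.13103 ms.
35 queued → 319.586 ms.
Queuing delay = 319.6 ms.

319.6 ms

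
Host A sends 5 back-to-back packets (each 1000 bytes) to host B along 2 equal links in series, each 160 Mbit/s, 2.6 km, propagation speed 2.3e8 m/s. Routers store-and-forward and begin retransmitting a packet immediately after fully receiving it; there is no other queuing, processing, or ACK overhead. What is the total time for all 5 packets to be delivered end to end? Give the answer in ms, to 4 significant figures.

Per-hop transmission t_tx = L/R = 8000/160000000 = 0.05 ms.
Per-hop propagation t_prop = 2600/2.3e+08 = 0.0113043 ms.
Pipeline fill: first packet needs 2·t_tx to clear all hops; remaining 4 packets each add one t_tx.
Total = (2+5-1)·t_tx + 2·t_prop = 6·0.05 + 2·0.0113043 = 0.3226 ms.

0.3226 ms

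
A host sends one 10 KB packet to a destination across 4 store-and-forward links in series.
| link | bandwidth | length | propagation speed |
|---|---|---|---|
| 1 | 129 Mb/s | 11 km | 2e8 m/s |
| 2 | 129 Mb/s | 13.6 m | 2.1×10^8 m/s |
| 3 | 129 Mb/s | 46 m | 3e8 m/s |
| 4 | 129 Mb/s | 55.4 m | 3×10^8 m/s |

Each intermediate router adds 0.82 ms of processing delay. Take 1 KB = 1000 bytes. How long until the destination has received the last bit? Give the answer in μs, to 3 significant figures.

L = 80000 bits.
Transmission delay per hop = L/R = 80000/129000000 = 620.155 μs; 4 hops → 2480.62 μs.
Propagation delays (d/s per hop): 55, 0.0647619, 0.153333, 0.184667 μs; sum = 55.4028 μs.
Processing at 3 router(s): 3 × 0.82 ms = 2460 μs.
End-to-end = 5000 μs.

5000 μs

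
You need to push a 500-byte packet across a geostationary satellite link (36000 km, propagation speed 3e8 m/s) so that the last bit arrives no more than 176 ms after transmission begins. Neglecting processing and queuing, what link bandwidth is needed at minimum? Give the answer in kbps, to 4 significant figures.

L = 4000 bits.
Propagation delay = 36000000 / 300000000 = 120 ms.
Transmission budget = 176 − 120 = 56 ms.
R ≥ L / t_tx = 4000 bits / 0.056 s = 71.43 kbps.

71.43 kbps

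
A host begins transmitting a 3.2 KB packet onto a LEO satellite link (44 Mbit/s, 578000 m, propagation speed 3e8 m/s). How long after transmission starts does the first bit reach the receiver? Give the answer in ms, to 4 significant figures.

1.927 ms

First bit experiences only propagation delay: d/s = 578000/300000000 = 1.927 ms.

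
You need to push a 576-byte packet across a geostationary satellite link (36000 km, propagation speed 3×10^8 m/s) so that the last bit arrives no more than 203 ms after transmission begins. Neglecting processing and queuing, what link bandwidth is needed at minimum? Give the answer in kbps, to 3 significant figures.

55.5 kbps

L = 4608 bits.
Propagation delay = 36000000 / 300000000 = 120 ms.
Transmission budget = 203 − 120 = 83 ms.
R ≥ L / t_tx = 4608 bits / 0.083 s = 55.5 kbps.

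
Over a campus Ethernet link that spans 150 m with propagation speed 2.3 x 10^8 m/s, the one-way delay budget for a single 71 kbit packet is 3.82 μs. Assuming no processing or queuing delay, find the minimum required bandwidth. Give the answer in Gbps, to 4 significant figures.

22.41 Gbps

Propagation delay = 150 / 2.3e+08 = 0.652174 μs.
Transmission budget = 3.82 − 0.652174 = 3.16783 μs.
R ≥ L / t_tx = 71000 bits / 3.16783e-06 s = 22.41 Gbps.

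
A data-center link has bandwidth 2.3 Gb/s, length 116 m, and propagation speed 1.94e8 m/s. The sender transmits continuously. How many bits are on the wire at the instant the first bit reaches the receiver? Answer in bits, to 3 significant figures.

Propagation delay = 116 / 194000000 = 5.97938e-07 s.
BDP = R × t_prop = 2300000000 × 5.97938e-07 = 1375.26 bits.

1380 bits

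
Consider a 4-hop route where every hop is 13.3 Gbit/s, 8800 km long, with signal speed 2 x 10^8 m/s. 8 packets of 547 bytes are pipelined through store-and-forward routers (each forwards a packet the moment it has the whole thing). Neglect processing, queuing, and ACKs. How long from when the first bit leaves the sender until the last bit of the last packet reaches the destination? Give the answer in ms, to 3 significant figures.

176 ms

Per-hop transmission t_tx = L/R = 4376/13300000000 = 0.000329023 ms.
Per-hop propagation t_prop = 8800000/200000000 = 44 ms.
Pipeline fill: first packet needs 4·t_tx to clear all hops; remaining 7 packets each add one t_tx.
Total = (4+8-1)·t_tx + 4·t_prop = 11·0.000329023 + 4·44 = 176 ms.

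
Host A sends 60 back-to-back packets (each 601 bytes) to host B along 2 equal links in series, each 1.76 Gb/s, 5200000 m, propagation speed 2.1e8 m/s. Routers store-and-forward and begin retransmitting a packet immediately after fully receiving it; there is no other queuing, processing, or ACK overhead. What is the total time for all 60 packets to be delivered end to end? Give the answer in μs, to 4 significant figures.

Per-hop transmission t_tx = L/R = 4808/1760000000 = 2.73182 μs.
Per-hop propagation t_prop = 5200000/210000000 = 24761.9 μs.
Pipeline fill: first packet needs 2·t_tx to clear all hops; remaining 59 packets each add one t_tx.
Total = (2+60-1)·t_tx + 2·t_prop = 61·2.73182 + 2·24761.9 = 49690 μs.

49690 μs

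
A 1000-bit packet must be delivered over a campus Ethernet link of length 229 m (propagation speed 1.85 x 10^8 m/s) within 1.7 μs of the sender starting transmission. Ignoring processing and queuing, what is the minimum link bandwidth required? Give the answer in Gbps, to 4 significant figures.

Propagation delay = 229 / 185000000 = 1.23784 μs.
Transmission budget = 1.7 − 1.23784 = 0.462162 μs.
R ≥ L / t_tx = 1000 bits / 4.62162e-07 s = 2.164 Gbps.

2.164 Gbps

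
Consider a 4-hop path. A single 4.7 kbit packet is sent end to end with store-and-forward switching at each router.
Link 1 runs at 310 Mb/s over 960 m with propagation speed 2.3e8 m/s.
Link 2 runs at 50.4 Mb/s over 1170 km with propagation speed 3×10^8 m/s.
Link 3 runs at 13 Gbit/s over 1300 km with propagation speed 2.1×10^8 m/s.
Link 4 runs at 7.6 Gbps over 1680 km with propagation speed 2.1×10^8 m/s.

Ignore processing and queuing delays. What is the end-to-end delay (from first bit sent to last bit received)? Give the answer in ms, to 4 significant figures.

L = 4700 bits.
Transmission delays (L/R per hop): 0.0151613, 0.093254, 0.000361538, 0.000618421 ms; sum = 0.109395 ms.
Propagation delays (d/s per hop): 0.00417391, 3.9, 6.19048, 8 ms; sum = 18.0947 ms.
End-to-end = 18.20 ms.

18.20 ms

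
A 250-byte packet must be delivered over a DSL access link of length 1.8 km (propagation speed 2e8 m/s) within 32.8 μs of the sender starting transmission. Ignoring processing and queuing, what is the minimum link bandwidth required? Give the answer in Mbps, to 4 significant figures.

84.03 Mbps

L = 2000 bits.
Propagation delay = 1800 / 200000000 = 9 μs.
Transmission budget = 32.8 − 9 = 23.8 μs.
R ≥ L / t_tx = 2000 bits / 2.38e-05 s = 84.03 Mbps.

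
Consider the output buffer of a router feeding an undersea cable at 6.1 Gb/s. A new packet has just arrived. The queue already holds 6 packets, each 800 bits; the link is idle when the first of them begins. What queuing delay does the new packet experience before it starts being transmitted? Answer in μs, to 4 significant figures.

0.7869 μs

Each queued packet: L/R = 800/6100000000 = 0.131148 μs.
6 queued → 0.786885 μs.
Queuing delay = 0.7869 μs.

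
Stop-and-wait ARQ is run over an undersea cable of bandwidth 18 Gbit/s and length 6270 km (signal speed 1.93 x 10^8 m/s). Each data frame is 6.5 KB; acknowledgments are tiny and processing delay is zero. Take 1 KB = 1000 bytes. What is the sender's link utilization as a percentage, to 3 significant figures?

t_tx = L/R = 52000/18000000000 = 2.88889e-06 s.
t_prop = 6270000/193000000 = 0.032487 s; RTT = 0.0649741 s.
Cycle = t_tx + RTT = 0.064977 s.
Utilization = t_tx / cycle = 2.88889e-06/0.064977 = 0.00445 %.

0.00445 %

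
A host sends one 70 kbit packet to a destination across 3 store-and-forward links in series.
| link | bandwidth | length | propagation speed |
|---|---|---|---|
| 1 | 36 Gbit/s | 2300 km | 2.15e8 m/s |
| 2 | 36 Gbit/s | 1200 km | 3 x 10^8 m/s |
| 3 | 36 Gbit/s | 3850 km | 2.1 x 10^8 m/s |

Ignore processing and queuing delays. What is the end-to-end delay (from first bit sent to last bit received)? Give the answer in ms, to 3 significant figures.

L = 70000 bits.
Transmission delay per hop = L/R = 70000/36000000000 = 0.00194444 ms; 3 hops → 0.00583333 ms.
Propagation delays (d/s per hop): 10.6977, 4, 18.3333 ms; sum = 33.031 ms.
End-to-end = 33.0 ms.

33.0 ms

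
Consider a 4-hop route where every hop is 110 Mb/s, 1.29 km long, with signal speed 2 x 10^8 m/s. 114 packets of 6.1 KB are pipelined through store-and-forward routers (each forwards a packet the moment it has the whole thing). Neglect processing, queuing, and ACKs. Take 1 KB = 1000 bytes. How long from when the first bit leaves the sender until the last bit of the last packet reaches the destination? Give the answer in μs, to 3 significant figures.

51900 μs

Per-hop transmission t_tx = L/R = 48800/110000000 = 443.636 μs.
Per-hop propagation t_prop = 1290/200000000 = 6.45 μs.
Pipeline fill: first packet needs 4·t_tx to clear all hops; remaining 113 packets each add one t_tx.
Total = (4+114-1)·t_tx + 4·t_prop = 117·443.636 + 4·6.45 = 51900 μs.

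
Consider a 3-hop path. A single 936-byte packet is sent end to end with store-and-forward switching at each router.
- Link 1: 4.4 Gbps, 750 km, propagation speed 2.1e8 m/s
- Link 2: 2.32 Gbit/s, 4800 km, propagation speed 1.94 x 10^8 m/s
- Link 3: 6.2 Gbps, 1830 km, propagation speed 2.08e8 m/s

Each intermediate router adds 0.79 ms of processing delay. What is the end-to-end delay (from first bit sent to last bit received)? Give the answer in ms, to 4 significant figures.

L = 936 × 8 = 7488 bits.
Transmission delays (L/R per hop): 0.00170182, 0.00322759, 0.00120774 ms; sum = 0.00613715 ms.
Propagation delays (d/s per hop): 3.57143, 24.7423, 8.79808 ms; sum = 37.1118 ms.
Processing at 2 router(s): 2 × 0.79 ms = 1.58 ms.
End-to-end = 38.70 ms.

38.70 ms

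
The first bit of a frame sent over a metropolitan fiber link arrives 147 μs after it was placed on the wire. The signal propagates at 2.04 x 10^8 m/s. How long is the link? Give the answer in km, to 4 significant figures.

29.99 km

d = s × t_prop = 204000000 × 0.000147 = 29.99 km.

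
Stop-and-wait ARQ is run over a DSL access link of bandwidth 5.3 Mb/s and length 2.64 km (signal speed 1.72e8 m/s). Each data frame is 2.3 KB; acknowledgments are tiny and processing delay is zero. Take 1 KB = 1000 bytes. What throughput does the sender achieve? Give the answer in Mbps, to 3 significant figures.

t_tx = L/R = 18400/5300000 = 0.0034717 s.
t_prop = 2640/172000000 = 1.53488e-05 s; RTT = 3.06977e-05 s.
Cycle = t_tx + RTT = 0.0035024 s.
Throughput = L / cycle = 18400 / 0.0035024 = 5.25 Mbps.

5.25 Mbps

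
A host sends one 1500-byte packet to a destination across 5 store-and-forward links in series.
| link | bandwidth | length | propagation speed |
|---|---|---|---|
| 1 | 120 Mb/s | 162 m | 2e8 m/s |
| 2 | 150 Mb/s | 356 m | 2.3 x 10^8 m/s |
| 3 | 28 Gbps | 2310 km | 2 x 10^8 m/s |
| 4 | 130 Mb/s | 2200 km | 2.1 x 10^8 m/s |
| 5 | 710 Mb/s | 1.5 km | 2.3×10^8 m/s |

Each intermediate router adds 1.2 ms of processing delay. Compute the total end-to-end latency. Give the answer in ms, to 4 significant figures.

L = 1500 × 8 = 12000 bits.
Transmission delays (L/R per hop): 0.1, 0.08, 0.000428571, 0.0923077, 0.0169014 ms; sum = 0.289638 ms.
Propagation delays (d/s per hop): 0.00081, 0.00154783, 11.55, 10.4762, 0.00652174 ms; sum = 22.0351 ms.
Processing at 4 router(s): 4 × 1.2 ms = 4.8 ms.
End-to-end = 27.12 ms.

27.12 ms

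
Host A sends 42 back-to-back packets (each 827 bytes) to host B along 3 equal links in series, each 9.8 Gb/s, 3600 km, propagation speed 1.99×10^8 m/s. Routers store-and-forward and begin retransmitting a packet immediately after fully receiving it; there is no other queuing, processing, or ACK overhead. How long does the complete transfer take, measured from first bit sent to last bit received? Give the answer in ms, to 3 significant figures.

Per-hop transmission t_tx = L/R = 6616/9800000000 = 0.000675102 ms.
Per-hop propagation t_prop = 3600000/199000000 = 18.0905 ms.
Pipeline fill: first packet needs 3·t_tx to clear all hops; remaining 41 packets each add one t_tx.
Total = (3+42-1)·t_tx + 3·t_prop = 44·0.000675102 + 3·18.0905 = 54.3 ms.

54.3 ms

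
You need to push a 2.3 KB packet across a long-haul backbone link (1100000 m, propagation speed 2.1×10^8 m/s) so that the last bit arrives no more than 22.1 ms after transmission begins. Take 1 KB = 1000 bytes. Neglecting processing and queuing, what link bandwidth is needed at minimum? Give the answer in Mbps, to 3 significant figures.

1.09 Mbps

L = 18400 bits.
Propagation delay = 1100000 / 210000000 = 5.2381 ms.
Transmission budget = 22.1 − 5.2381 = 16.8619 ms.
R ≥ L / t_tx = 18400 bits / 0.0168619 s = 1.09 Mbps.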